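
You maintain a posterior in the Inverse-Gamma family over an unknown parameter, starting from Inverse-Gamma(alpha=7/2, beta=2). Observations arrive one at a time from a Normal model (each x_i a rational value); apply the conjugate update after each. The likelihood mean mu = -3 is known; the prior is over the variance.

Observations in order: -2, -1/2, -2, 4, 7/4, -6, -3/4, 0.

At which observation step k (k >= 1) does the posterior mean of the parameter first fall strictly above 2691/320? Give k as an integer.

k = 6

obs 1: x=-2 → posterior Inverse-Gamma(4, 5/2)
obs 2: x=-1/2 → posterior Inverse-Gamma(9/2, 45/8)
obs 3: x=-2 → posterior Inverse-Gamma(5, 49/8)
obs 4: x=4 → posterior Inverse-Gamma(11/2, 245/8)
obs 5: x=7/4 → posterior Inverse-Gamma(6, 1341/32)
obs 6: x=-6 → posterior Inverse-Gamma(13/2, 1485/32)
obs 7: x=-3/4 → posterior Inverse-Gamma(7, 783/16)
obs 8: x=0 → posterior Inverse-Gamma(15/2, 855/16)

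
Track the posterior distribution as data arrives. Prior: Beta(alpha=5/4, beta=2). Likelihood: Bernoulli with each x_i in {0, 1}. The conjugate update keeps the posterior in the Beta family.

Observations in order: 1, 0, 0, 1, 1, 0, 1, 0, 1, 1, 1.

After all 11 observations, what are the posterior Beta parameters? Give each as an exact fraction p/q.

obs 1: x=1 → posterior Beta(9/4, 2)
obs 2: x=0 → posterior Beta(9/4, 3)
obs 3: x=0 → posterior Beta(9/4, 4)
obs 4: x=1 → posterior Beta(13/4, 4)
obs 5: x=1 → posterior Beta(17/4, 4)
obs 6: x=0 → posterior Beta(17/4, 5)
obs 7: x=1 → posterior Beta(21/4, 5)
obs 8: x=0 → posterior Beta(21/4, 6)
obs 9: x=1 → posterior Beta(25/4, 6)
obs 10: x=1 → posterior Beta(29/4, 6)
obs 11: x=1 → posterior Beta(33/4, 6)

alpha=33/4, beta=6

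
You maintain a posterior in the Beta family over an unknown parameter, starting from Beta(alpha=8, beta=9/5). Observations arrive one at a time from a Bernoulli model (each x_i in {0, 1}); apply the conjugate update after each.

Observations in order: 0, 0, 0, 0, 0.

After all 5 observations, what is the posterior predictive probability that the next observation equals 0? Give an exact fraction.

obs 1: x=0 → posterior Beta(8, 14/5)
obs 2: x=0 → posterior Beta(8, 19/5)
obs 3: x=0 → posterior Beta(8, 24/5)
obs 4: x=0 → posterior Beta(8, 29/5)
obs 5: x=0 → posterior Beta(8, 34/5)

17/37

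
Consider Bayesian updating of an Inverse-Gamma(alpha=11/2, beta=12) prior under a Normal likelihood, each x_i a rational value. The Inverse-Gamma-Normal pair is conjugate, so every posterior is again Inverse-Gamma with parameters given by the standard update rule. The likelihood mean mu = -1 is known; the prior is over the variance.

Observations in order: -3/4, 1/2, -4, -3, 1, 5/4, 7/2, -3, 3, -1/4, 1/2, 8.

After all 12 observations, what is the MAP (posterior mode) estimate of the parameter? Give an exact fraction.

obs 1: x=-3/4 → posterior Inverse-Gamma(6, 385/32)
obs 2: x=1/2 → posterior Inverse-Gamma(13/2, 421/32)
obs 3: x=-4 → posterior Inverse-Gamma(7, 565/32)
obs 4: x=-3 → posterior Inverse-Gamma(15/2, 629/32)
obs 5: x=1 → posterior Inverse-Gamma(8, 693/32)
obs 6: x=5/4 → posterior Inverse-Gamma(17/2, 387/16)
obs 7: x=7/2 → posterior Inverse-Gamma(9, 549/16)
obs 8: x=-3 → posterior Inverse-Gamma(19/2, 581/16)
obs 9: x=3 → posterior Inverse-Gamma(10, 709/16)
obs 10: x=-1/4 → posterior Inverse-Gamma(21/2, 1427/32)
obs 11: x=1/2 → posterior Inverse-Gamma(11, 1463/32)
obs 12: x=8 → posterior Inverse-Gamma(23/2, 2759/32)

2759/400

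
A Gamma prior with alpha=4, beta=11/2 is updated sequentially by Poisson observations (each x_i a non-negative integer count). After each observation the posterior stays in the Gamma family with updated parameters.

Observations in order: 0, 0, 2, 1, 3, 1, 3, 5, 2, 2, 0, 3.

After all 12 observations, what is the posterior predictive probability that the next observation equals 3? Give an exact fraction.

366608924700427569214178609848022460937500000/3005038205702535458113125346465519808987378677

obs 1: x=0 → posterior Gamma(4, 13/2)
obs 2: x=0 → posterior Gamma(4, 15/2)
obs 3: x=2 → posterior Gamma(6, 17/2)
obs 4: x=1 → posterior Gamma(7, 19/2)
obs 5: x=3 → posterior Gamma(10, 21/2)
obs 6: x=1 → posterior Gamma(11, 23/2)
obs 7: x=3 → posterior Gamma(14, 25/2)
obs 8: x=5 → posterior Gamma(19, 27/2)
obs 9: x=2 → posterior Gamma(21, 29/2)
obs 10: x=2 → posterior Gamma(23, 31/2)
obs 11: x=0 → posterior Gamma(23, 33/2)
obs 12: x=3 → posterior Gamma(26, 35/2)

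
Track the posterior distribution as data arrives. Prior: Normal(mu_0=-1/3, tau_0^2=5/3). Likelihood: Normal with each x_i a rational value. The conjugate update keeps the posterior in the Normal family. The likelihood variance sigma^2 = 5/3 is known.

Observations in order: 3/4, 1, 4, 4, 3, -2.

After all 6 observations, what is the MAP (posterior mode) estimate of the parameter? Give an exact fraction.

obs 1: x=3/4 → posterior Normal(5/24, 5/6)
obs 2: x=1 → posterior Normal(17/36, 5/9)
obs 3: x=4 → posterior Normal(65/48, 5/12)
obs 4: x=4 → posterior Normal(113/60, 1/3)
obs 5: x=3 → posterior Normal(149/72, 5/18)
obs 6: x=-2 → posterior Normal(125/84, 5/21)

125/84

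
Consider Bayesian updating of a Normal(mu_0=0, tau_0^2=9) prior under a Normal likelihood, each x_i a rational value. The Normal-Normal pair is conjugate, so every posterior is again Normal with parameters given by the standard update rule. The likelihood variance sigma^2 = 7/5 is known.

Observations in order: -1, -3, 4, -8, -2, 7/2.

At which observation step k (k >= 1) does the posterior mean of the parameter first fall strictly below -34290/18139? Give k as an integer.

obs 1: x=-1 → posterior Normal(-45/52, 63/52)
obs 2: x=-3 → posterior Normal(-180/97, 63/97)
obs 3: x=4 → posterior Normal(0, 63/142)
obs 4: x=-8 → posterior Normal(-360/187, 63/187)
obs 5: x=-2 → posterior Normal(-225/116, 63/232)
obs 6: x=7/2 → posterior Normal(-585/554, 63/277)

k = 4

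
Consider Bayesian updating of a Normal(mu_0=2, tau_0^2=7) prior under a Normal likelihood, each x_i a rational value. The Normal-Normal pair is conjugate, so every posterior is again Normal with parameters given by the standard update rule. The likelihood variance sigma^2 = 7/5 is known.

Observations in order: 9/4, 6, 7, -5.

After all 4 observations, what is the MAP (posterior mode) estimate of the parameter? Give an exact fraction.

71/28

obs 1: x=9/4 → posterior Normal(53/24, 7/6)
obs 2: x=6 → posterior Normal(173/44, 7/11)
obs 3: x=7 → posterior Normal(313/64, 7/16)
obs 4: x=-5 → posterior Normal(71/28, 1/3)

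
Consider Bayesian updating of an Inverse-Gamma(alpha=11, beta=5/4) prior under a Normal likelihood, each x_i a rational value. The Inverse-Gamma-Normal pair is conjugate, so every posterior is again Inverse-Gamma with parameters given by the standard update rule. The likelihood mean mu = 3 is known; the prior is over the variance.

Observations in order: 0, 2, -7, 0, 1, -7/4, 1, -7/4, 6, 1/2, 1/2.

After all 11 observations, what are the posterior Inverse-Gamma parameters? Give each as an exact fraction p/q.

obs 1: x=0 → posterior Inverse-Gamma(23/2, 23/4)
obs 2: x=2 → posterior Inverse-Gamma(12, 25/4)
obs 3: x=-7 → posterior Inverse-Gamma(25/2, 225/4)
obs 4: x=0 → posterior Inverse-Gamma(13, 243/4)
obs 5: x=1 → posterior Inverse-Gamma(27/2, 251/4)
obs 6: x=-7/4 → posterior Inverse-Gamma(14, 2369/32)
obs 7: x=1 → posterior Inverse-Gamma(29/2, 2433/32)
obs 8: x=-7/4 → posterior Inverse-Gamma(15, 1397/16)
obs 9: x=6 → posterior Inverse-Gamma(31/2, 1469/16)
obs 10: x=1/2 → posterior Inverse-Gamma(16, 1519/16)
obs 11: x=1/2 → posterior Inverse-Gamma(33/2, 1569/16)

alpha=33/2, beta=1569/16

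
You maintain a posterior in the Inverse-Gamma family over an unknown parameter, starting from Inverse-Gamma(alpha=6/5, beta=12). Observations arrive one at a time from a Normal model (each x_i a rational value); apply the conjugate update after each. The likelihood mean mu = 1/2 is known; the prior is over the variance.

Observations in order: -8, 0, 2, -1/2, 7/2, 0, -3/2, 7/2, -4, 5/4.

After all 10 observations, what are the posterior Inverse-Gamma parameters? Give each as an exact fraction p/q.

alpha=31/5, beta=2285/32

obs 1: x=-8 → posterior Inverse-Gamma(17/10, 385/8)
obs 2: x=0 → posterior Inverse-Gamma(11/5, 193/4)
obs 3: x=2 → posterior Inverse-Gamma(27/10, 395/8)
obs 4: x=-1/2 → posterior Inverse-Gamma(16/5, 399/8)
obs 5: x=7/2 → posterior Inverse-Gamma(37/10, 435/8)
obs 6: x=0 → posterior Inverse-Gamma(21/5, 109/2)
obs 7: x=-3/2 → posterior Inverse-Gamma(47/10, 113/2)
obs 8: x=7/2 → posterior Inverse-Gamma(26/5, 61)
obs 9: x=-4 → posterior Inverse-Gamma(57/10, 569/8)
obs 10: x=5/4 → posterior Inverse-Gamma(31/5, 2285/32)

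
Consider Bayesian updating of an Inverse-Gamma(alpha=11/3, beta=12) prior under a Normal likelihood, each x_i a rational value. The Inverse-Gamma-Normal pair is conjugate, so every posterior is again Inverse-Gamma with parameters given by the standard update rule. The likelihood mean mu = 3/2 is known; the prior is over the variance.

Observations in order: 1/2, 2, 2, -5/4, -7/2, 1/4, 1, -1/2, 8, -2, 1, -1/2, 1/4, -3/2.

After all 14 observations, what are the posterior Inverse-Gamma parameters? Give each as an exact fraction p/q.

alpha=32/3, beta=2131/32

obs 1: x=1/2 → posterior Inverse-Gamma(25/6, 25/2)
obs 2: x=2 → posterior Inverse-Gamma(14/3, 101/8)
obs 3: x=2 → posterior Inverse-Gamma(31/6, 51/4)
obs 4: x=-5/4 → posterior Inverse-Gamma(17/3, 529/32)
obs 5: x=-7/2 → posterior Inverse-Gamma(37/6, 929/32)
obs 6: x=1/4 → posterior Inverse-Gamma(20/3, 477/16)
obs 7: x=1 → posterior Inverse-Gamma(43/6, 479/16)
obs 8: x=-1/2 → posterior Inverse-Gamma(23/3, 511/16)
obs 9: x=8 → posterior Inverse-Gamma(49/6, 849/16)
obs 10: x=-2 → posterior Inverse-Gamma(26/3, 947/16)
obs 11: x=1 → posterior Inverse-Gamma(55/6, 949/16)
obs 12: x=-1/2 → posterior Inverse-Gamma(29/3, 981/16)
obs 13: x=1/4 → posterior Inverse-Gamma(61/6, 1987/32)
obs 14: x=-3/2 → posterior Inverse-Gamma(32/3, 2131/32)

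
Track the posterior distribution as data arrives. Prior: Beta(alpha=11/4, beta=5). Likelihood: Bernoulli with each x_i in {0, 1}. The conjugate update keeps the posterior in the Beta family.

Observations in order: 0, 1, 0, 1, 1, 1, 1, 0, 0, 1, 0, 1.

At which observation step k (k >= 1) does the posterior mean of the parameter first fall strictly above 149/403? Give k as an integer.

obs 1: x=0 → posterior Beta(11/4, 6)
obs 2: x=1 → posterior Beta(15/4, 6)
obs 3: x=0 → posterior Beta(15/4, 7)
obs 4: x=1 → posterior Beta(19/4, 7)
obs 5: x=1 → posterior Beta(23/4, 7)
obs 6: x=1 → posterior Beta(27/4, 7)
obs 7: x=1 → posterior Beta(31/4, 7)
obs 8: x=0 → posterior Beta(31/4, 8)
obs 9: x=0 → posterior Beta(31/4, 9)
obs 10: x=1 → posterior Beta(35/4, 9)
obs 11: x=0 → posterior Beta(35/4, 10)
obs 12: x=1 → posterior Beta(39/4, 10)

k = 2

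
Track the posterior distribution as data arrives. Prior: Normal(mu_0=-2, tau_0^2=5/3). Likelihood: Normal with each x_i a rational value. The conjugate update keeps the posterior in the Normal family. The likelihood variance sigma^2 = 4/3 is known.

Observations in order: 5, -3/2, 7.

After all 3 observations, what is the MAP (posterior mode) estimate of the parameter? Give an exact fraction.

obs 1: x=5 → posterior Normal(17/9, 20/27)
obs 2: x=-3/2 → posterior Normal(19/28, 10/21)
obs 3: x=7 → posterior Normal(89/38, 20/57)

89/38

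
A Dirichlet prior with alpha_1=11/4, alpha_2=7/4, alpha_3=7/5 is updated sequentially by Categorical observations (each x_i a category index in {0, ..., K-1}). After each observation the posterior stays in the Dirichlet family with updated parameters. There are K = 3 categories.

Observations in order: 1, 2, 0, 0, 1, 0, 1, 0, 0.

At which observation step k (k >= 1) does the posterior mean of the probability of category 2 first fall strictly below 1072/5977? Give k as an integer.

k = 8

obs 1: x=1 → posterior Dirichlet(11/4, 11/4, 7/5)
obs 2: x=2 → posterior Dirichlet(11/4, 11/4, 12/5)
obs 3: x=0 → posterior Dirichlet(15/4, 11/4, 12/5)
obs 4: x=0 → posterior Dirichlet(19/4, 11/4, 12/5)
obs 5: x=1 → posterior Dirichlet(19/4, 15/4, 12/5)
obs 6: x=0 → posterior Dirichlet(23/4, 15/4, 12/5)
obs 7: x=1 → posterior Dirichlet(23/4, 19/4, 12/5)
obs 8: x=0 → posterior Dirichlet(27/4, 19/4, 12/5)
obs 9: x=0 → posterior Dirichlet(31/4, 19/4, 12/5)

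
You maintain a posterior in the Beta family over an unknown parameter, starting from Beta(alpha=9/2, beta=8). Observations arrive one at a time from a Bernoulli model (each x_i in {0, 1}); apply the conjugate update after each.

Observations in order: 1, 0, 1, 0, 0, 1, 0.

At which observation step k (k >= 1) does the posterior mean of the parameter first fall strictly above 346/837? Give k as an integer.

k = 3

obs 1: x=1 → posterior Beta(11/2, 8)
obs 2: x=0 → posterior Beta(11/2, 9)
obs 3: x=1 → posterior Beta(13/2, 9)
obs 4: x=0 → posterior Beta(13/2, 10)
obs 5: x=0 → posterior Beta(13/2, 11)
obs 6: x=1 → posterior Beta(15/2, 11)
obs 7: x=0 → posterior Beta(15/2, 12)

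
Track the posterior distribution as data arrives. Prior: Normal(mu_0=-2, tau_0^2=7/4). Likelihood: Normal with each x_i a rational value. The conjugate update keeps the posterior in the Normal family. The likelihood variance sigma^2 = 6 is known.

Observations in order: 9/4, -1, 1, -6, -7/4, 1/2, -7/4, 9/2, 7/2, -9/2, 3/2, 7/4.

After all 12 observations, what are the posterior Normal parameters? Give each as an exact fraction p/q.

mu_0=-4/9, tau_0^2=7/18

obs 1: x=9/4 → posterior Normal(-129/124, 42/31)
obs 2: x=-1 → posterior Normal(-157/152, 21/19)
obs 3: x=1 → posterior Normal(-43/60, 14/15)
obs 4: x=-6 → posterior Normal(-297/208, 21/26)
obs 5: x=-7/4 → posterior Normal(-173/118, 42/59)
obs 6: x=1/2 → posterior Normal(-83/66, 7/11)
obs 7: x=-7/4 → posterior Normal(-381/292, 42/73)
obs 8: x=9/2 → posterior Normal(-51/64, 21/40)
obs 9: x=7/2 → posterior Normal(-157/348, 14/29)
obs 10: x=-9/2 → posterior Normal(-283/376, 21/47)
obs 11: x=3/2 → posterior Normal(-241/404, 42/101)
obs 12: x=7/4 → posterior Normal(-4/9, 7/18)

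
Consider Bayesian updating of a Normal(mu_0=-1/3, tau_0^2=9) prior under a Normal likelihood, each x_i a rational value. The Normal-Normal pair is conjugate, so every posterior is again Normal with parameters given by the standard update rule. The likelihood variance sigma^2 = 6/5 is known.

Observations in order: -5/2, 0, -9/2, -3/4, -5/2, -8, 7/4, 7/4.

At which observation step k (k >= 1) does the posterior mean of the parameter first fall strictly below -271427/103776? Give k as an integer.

obs 1: x=-5/2 → posterior Normal(-229/102, 18/17)
obs 2: x=0 → posterior Normal(-229/192, 9/16)
obs 3: x=-9/2 → posterior Normal(-317/141, 18/47)
obs 4: x=-3/4 → posterior Normal(-1403/744, 9/31)
obs 5: x=-5/2 → posterior Normal(-1853/924, 18/77)
obs 6: x=-8 → posterior Normal(-3293/1104, 9/46)
obs 7: x=7/4 → posterior Normal(-1489/642, 18/107)
obs 8: x=7/4 → posterior Normal(-2663/1464, 9/61)

k = 6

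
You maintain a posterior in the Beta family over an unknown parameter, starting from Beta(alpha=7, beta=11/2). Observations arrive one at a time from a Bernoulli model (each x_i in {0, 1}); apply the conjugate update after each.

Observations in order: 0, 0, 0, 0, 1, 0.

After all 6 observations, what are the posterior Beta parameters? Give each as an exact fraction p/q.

alpha=8, beta=21/2

obs 1: x=0 → posterior Beta(7, 13/2)
obs 2: x=0 → posterior Beta(7, 15/2)
obs 3: x=0 → posterior Beta(7, 17/2)
obs 4: x=0 → posterior Beta(7, 19/2)
obs 5: x=1 → posterior Beta(8, 19/2)
obs 6: x=0 → posterior Beta(8, 21/2)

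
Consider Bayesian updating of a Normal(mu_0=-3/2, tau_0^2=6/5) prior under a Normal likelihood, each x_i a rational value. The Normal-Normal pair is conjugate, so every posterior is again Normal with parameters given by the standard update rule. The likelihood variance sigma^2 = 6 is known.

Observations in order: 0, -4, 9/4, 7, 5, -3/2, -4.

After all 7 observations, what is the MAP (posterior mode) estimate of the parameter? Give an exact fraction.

-11/48

obs 1: x=0 → posterior Normal(-5/4, 1)
obs 2: x=-4 → posterior Normal(-23/14, 6/7)
obs 3: x=9/4 → posterior Normal(-37/32, 3/4)
obs 4: x=7 → posterior Normal(-1/4, 2/3)
obs 5: x=5 → posterior Normal(11/40, 3/5)
obs 6: x=-3/2 → posterior Normal(5/44, 6/11)
obs 7: x=-4 → posterior Normal(-11/48, 1/2)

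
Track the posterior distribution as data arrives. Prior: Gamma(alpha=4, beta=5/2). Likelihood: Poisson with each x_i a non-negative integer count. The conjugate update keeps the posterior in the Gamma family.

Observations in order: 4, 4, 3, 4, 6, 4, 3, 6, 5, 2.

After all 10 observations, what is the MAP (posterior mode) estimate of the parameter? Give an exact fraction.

obs 1: x=4 → posterior Gamma(8, 7/2)
obs 2: x=4 → posterior Gamma(12, 9/2)
obs 3: x=3 → posterior Gamma(15, 11/2)
obs 4: x=4 → posterior Gamma(19, 13/2)
obs 5: x=6 → posterior Gamma(25, 15/2)
obs 6: x=4 → posterior Gamma(29, 17/2)
obs 7: x=3 → posterior Gamma(32, 19/2)
obs 8: x=6 → posterior Gamma(38, 21/2)
obs 9: x=5 → posterior Gamma(43, 23/2)
obs 10: x=2 → posterior Gamma(45, 25/2)

88/25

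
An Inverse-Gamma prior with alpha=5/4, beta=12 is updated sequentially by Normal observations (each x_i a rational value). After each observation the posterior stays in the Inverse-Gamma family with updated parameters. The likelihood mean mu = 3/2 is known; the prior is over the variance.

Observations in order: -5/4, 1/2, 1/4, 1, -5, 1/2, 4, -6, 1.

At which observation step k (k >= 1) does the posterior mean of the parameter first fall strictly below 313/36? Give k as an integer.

obs 1: x=-5/4 → posterior Inverse-Gamma(7/4, 505/32)
obs 2: x=1/2 → posterior Inverse-Gamma(9/4, 521/32)
obs 3: x=1/4 → posterior Inverse-Gamma(11/4, 273/16)
obs 4: x=1 → posterior Inverse-Gamma(13/4, 275/16)
obs 5: x=-5 → posterior Inverse-Gamma(15/4, 613/16)
obs 6: x=1/2 → posterior Inverse-Gamma(17/4, 621/16)
obs 7: x=4 → posterior Inverse-Gamma(19/4, 671/16)
obs 8: x=-6 → posterior Inverse-Gamma(21/4, 1121/16)
obs 9: x=1 → posterior Inverse-Gamma(23/4, 1123/16)

k = 4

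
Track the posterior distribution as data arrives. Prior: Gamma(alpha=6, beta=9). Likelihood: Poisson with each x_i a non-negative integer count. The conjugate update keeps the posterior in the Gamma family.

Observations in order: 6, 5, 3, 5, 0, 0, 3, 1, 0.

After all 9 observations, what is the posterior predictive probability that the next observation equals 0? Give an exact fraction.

2528731089327963353099650821015994368/12129821994589221844500501021364910179

obs 1: x=6 → posterior Gamma(12, 10)
obs 2: x=5 → posterior Gamma(17, 11)
obs 3: x=3 → posterior Gamma(20, 12)
obs 4: x=5 → posterior Gamma(25, 13)
obs 5: x=0 → posterior Gamma(25, 14)
obs 6: x=0 → posterior Gamma(25, 15)
obs 7: x=3 → posterior Gamma(28, 16)
obs 8: x=1 → posterior Gamma(29, 17)
obs 9: x=0 → posterior Gamma(29, 18)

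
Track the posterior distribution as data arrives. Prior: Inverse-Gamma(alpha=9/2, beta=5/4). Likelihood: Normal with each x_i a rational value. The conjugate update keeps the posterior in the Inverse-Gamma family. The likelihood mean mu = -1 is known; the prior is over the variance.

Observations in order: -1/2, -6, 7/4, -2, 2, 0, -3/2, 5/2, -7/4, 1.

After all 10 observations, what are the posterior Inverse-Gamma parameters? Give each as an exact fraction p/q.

obs 1: x=-1/2 → posterior Inverse-Gamma(5, 11/8)
obs 2: x=-6 → posterior Inverse-Gamma(11/2, 111/8)
obs 3: x=7/4 → posterior Inverse-Gamma(6, 565/32)
obs 4: x=-2 → posterior Inverse-Gamma(13/2, 581/32)
obs 5: x=2 → posterior Inverse-Gamma(7, 725/32)
obs 6: x=0 → posterior Inverse-Gamma(15/2, 741/32)
obs 7: x=-3/2 → posterior Inverse-Gamma(8, 745/32)
obs 8: x=5/2 → posterior Inverse-Gamma(17/2, 941/32)
obs 9: x=-7/4 → posterior Inverse-Gamma(9, 475/16)
obs 10: x=1 → posterior Inverse-Gamma(19/2, 507/16)

alpha=19/2, beta=507/16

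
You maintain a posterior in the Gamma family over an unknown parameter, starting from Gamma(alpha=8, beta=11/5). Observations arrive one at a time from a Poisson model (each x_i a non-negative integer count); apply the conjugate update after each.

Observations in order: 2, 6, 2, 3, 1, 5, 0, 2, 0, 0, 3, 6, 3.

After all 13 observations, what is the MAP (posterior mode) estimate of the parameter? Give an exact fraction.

obs 1: x=2 → posterior Gamma(10, 16/5)
obs 2: x=6 → posterior Gamma(16, 21/5)
obs 3: x=2 → posterior Gamma(18, 26/5)
obs 4: x=3 → posterior Gamma(21, 31/5)
obs 5: x=1 → posterior Gamma(22, 36/5)
obs 6: x=5 → posterior Gamma(27, 41/5)
obs 7: x=0 → posterior Gamma(27, 46/5)
obs 8: x=2 → posterior Gamma(29, 51/5)
obs 9: x=0 → posterior Gamma(29, 56/5)
obs 10: x=0 → posterior Gamma(29, 61/5)
obs 11: x=3 → posterior Gamma(32, 66/5)
obs 12: x=6 → posterior Gamma(38, 71/5)
obs 13: x=3 → posterior Gamma(41, 76/5)

50/19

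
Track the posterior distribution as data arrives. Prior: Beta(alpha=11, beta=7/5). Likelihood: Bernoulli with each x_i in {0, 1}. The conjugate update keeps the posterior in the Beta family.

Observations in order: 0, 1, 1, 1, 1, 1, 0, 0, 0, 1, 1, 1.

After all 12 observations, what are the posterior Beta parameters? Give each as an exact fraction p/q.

alpha=19, beta=27/5

obs 1: x=0 → posterior Beta(11, 12/5)
obs 2: x=1 → posterior Beta(12, 12/5)
obs 3: x=1 → posterior Beta(13, 12/5)
obs 4: x=1 → posterior Beta(14, 12/5)
obs 5: x=1 → posterior Beta(15, 12/5)
obs 6: x=1 → posterior Beta(16, 12/5)
obs 7: x=0 → posterior Beta(16, 17/5)
obs 8: x=0 → posterior Beta(16, 22/5)
obs 9: x=0 → posterior Beta(16, 27/5)
obs 10: x=1 → posterior Beta(17, 27/5)
obs 11: x=1 → posterior Beta(18, 27/5)
obs 12: x=1 → posterior Beta(19, 27/5)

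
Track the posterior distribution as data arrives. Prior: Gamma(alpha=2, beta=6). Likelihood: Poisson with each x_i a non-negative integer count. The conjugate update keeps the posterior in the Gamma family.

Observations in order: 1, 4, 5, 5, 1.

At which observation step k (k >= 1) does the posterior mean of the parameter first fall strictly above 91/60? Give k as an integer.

k = 4

obs 1: x=1 → posterior Gamma(3, 7)
obs 2: x=4 → posterior Gamma(7, 8)
obs 3: x=5 → posterior Gamma(12, 9)
obs 4: x=5 → posterior Gamma(17, 10)
obs 5: x=1 → posterior Gamma(18, 11)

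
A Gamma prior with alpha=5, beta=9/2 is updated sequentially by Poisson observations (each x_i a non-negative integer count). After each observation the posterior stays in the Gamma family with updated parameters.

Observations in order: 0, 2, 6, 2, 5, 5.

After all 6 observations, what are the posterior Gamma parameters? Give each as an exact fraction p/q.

obs 1: x=0 → posterior Gamma(5, 11/2)
obs 2: x=2 → posterior Gamma(7, 13/2)
obs 3: x=6 → posterior Gamma(13, 15/2)
obs 4: x=2 → posterior Gamma(15, 17/2)
obs 5: x=5 → posterior Gamma(20, 19/2)
obs 6: x=5 → posterior Gamma(25, 21/2)

alpha=25, beta=21/2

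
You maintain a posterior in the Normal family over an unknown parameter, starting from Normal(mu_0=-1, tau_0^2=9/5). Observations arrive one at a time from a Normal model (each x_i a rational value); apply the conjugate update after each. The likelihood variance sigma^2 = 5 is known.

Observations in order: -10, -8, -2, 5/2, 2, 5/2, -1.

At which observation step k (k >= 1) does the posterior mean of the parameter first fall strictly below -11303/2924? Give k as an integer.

obs 1: x=-10 → posterior Normal(-115/34, 45/34)
obs 2: x=-8 → posterior Normal(-187/43, 45/43)
obs 3: x=-2 → posterior Normal(-205/52, 45/52)
obs 4: x=5/2 → posterior Normal(-365/122, 45/61)
obs 5: x=2 → posterior Normal(-47/20, 9/14)
obs 6: x=5/2 → posterior Normal(-142/79, 45/79)
obs 7: x=-1 → posterior Normal(-151/88, 45/88)

k = 2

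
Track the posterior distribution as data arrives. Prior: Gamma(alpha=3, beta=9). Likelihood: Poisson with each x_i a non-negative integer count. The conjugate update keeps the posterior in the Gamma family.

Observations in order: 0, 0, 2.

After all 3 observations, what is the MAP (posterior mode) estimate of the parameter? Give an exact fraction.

1/3

obs 1: x=0 → posterior Gamma(3, 10)
obs 2: x=0 → posterior Gamma(3, 11)
obs 3: x=2 → posterior Gamma(5, 12)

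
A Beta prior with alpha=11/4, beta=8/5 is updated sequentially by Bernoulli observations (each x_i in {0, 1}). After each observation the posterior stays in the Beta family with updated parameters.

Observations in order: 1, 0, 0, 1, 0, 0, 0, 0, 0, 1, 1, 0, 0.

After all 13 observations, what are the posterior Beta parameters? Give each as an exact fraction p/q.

obs 1: x=1 → posterior Beta(15/4, 8/5)
obs 2: x=0 → posterior Beta(15/4, 13/5)
obs 3: x=0 → posterior Beta(15/4, 18/5)
obs 4: x=1 → posterior Beta(19/4, 18/5)
obs 5: x=0 → posterior Beta(19/4, 23/5)
obs 6: x=0 → posterior Beta(19/4, 28/5)
obs 7: x=0 → posterior Beta(19/4, 33/5)
obs 8: x=0 → posterior Beta(19/4, 38/5)
obs 9: x=0 → posterior Beta(19/4, 43/5)
obs 10: x=1 → posterior Beta(23/4, 43/5)
obs 11: x=1 → posterior Beta(27/4, 43/5)
obs 12: x=0 → posterior Beta(27/4, 48/5)
obs 13: x=0 → posterior Beta(27/4, 53/5)

alpha=27/4, beta=53/5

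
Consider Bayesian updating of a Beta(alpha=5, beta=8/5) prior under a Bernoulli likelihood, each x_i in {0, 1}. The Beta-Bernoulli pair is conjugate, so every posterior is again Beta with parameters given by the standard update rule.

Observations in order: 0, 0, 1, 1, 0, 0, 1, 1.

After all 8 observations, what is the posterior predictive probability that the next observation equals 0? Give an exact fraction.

28/73

obs 1: x=0 → posterior Beta(5, 13/5)
obs 2: x=0 → posterior Beta(5, 18/5)
obs 3: x=1 → posterior Beta(6, 18/5)
obs 4: x=1 → posterior Beta(7, 18/5)
obs 5: x=0 → posterior Beta(7, 23/5)
obs 6: x=0 → posterior Beta(7, 28/5)
obs 7: x=1 → posterior Beta(8, 28/5)
obs 8: x=1 → posterior Beta(9, 28/5)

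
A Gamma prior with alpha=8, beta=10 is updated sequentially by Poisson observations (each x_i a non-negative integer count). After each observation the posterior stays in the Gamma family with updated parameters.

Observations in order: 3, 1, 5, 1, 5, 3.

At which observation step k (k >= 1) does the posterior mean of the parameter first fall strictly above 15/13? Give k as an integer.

obs 1: x=3 → posterior Gamma(11, 11)
obs 2: x=1 → posterior Gamma(12, 12)
obs 3: x=5 → posterior Gamma(17, 13)
obs 4: x=1 → posterior Gamma(18, 14)
obs 5: x=5 → posterior Gamma(23, 15)
obs 6: x=3 → posterior Gamma(26, 16)

k = 3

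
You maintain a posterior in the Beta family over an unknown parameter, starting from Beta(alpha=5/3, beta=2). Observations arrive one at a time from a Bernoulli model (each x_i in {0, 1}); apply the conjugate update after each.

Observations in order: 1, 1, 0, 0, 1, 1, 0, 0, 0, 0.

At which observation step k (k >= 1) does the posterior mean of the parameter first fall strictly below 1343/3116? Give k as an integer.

k = 10

obs 1: x=1 → posterior Beta(8/3, 2)
obs 2: x=1 → posterior Beta(11/3, 2)
obs 3: x=0 → posterior Beta(11/3, 3)
obs 4: x=0 → posterior Beta(11/3, 4)
obs 5: x=1 → posterior Beta(14/3, 4)
obs 6: x=1 → posterior Beta(17/3, 4)
obs 7: x=0 → posterior Beta(17/3, 5)
obs 8: x=0 → posterior Beta(17/3, 6)
obs 9: x=0 → posterior Beta(17/3, 7)
obs 10: x=0 → posterior Beta(17/3, 8)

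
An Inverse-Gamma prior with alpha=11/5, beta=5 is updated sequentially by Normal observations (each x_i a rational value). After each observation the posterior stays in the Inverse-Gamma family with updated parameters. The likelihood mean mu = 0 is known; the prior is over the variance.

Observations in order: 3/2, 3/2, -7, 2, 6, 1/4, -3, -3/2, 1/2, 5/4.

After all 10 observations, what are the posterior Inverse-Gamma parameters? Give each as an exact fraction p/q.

obs 1: x=3/2 → posterior Inverse-Gamma(27/10, 49/8)
obs 2: x=3/2 → posterior Inverse-Gamma(16/5, 29/4)
obs 3: x=-7 → posterior Inverse-Gamma(37/10, 127/4)
obs 4: x=2 → posterior Inverse-Gamma(21/5, 135/4)
obs 5: x=6 → posterior Inverse-Gamma(47/10, 207/4)
obs 6: x=1/4 → posterior Inverse-Gamma(26/5, 1657/32)
obs 7: x=-3 → posterior Inverse-Gamma(57/10, 1801/32)
obs 8: x=-3/2 → posterior Inverse-Gamma(31/5, 1837/32)
obs 9: x=1/2 → posterior Inverse-Gamma(67/10, 1841/32)
obs 10: x=5/4 → posterior Inverse-Gamma(36/5, 933/16)

alpha=36/5, beta=933/16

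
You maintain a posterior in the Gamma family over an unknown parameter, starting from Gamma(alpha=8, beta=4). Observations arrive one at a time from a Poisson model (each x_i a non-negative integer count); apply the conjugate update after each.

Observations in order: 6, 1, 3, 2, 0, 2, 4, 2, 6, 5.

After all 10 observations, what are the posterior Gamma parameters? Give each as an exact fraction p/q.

obs 1: x=6 → posterior Gamma(14, 5)
obs 2: x=1 → posterior Gamma(15, 6)
obs 3: x=3 → posterior Gamma(18, 7)
obs 4: x=2 → posterior Gamma(20, 8)
obs 5: x=0 → posterior Gamma(20, 9)
obs 6: x=2 → posterior Gamma(22, 10)
obs 7: x=4 → posterior Gamma(26, 11)
obs 8: x=2 → posterior Gamma(28, 12)
obs 9: x=6 → posterior Gamma(34, 13)
obs 10: x=5 → posterior Gamma(39, 14)

alpha=39, beta=14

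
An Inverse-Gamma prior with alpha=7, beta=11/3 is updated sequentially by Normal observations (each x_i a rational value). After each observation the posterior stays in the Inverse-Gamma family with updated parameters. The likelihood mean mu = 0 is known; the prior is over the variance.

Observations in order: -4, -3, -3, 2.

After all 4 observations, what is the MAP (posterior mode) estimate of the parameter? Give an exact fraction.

34/15

obs 1: x=-4 → posterior Inverse-Gamma(15/2, 35/3)
obs 2: x=-3 → posterior Inverse-Gamma(8, 97/6)
obs 3: x=-3 → posterior Inverse-Gamma(17/2, 62/3)
obs 4: x=2 → posterior Inverse-Gamma(9, 68/3)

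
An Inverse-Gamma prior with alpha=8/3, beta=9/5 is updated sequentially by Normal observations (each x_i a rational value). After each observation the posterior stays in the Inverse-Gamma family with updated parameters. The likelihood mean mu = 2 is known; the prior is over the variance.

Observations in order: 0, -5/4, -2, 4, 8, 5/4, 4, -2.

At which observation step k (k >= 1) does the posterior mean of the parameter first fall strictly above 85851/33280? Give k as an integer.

k = 2

obs 1: x=0 → posterior Inverse-Gamma(19/6, 19/5)
obs 2: x=-5/4 → posterior Inverse-Gamma(11/3, 1453/160)
obs 3: x=-2 → posterior Inverse-Gamma(25/6, 2733/160)
obs 4: x=4 → posterior Inverse-Gamma(14/3, 3053/160)
obs 5: x=8 → posterior Inverse-Gamma(31/6, 5933/160)
obs 6: x=5/4 → posterior Inverse-Gamma(17/3, 2989/80)
obs 7: x=4 → posterior Inverse-Gamma(37/6, 3149/80)
obs 8: x=-2 → posterior Inverse-Gamma(20/3, 3789/80)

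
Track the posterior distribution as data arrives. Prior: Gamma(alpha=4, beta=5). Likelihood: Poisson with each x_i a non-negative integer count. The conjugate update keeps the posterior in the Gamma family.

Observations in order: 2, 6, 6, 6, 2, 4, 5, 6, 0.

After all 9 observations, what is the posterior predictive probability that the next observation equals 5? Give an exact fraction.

13304314428990807396717206392527406149849007064612864/139944362186897028675645060502574779093265533447265625

obs 1: x=2 → posterior Gamma(6, 6)
obs 2: x=6 → posterior Gamma(12, 7)
obs 3: x=6 → posterior Gamma(18, 8)
obs 4: x=6 → posterior Gamma(24, 9)
obs 5: x=2 → posterior Gamma(26, 10)
obs 6: x=4 → posterior Gamma(30, 11)
obs 7: x=5 → posterior Gamma(35, 12)
obs 8: x=6 → posterior Gamma(41, 13)
obs 9: x=0 → posterior Gamma(41, 14)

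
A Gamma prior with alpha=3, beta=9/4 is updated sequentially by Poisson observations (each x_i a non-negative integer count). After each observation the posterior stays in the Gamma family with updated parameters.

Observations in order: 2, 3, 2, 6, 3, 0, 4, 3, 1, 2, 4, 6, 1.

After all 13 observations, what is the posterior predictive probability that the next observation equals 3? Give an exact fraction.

obs 1: x=2 → posterior Gamma(5, 13/4)
obs 2: x=3 → posterior Gamma(8, 17/4)
obs 3: x=2 → posterior Gamma(10, 21/4)
obs 4: x=6 → posterior Gamma(16, 25/4)
obs 5: x=3 → posterior Gamma(19, 29/4)
obs 6: x=0 → posterior Gamma(19, 33/4)
obs 7: x=4 → posterior Gamma(23, 37/4)
obs 8: x=3 → posterior Gamma(26, 41/4)
obs 9: x=1 → posterior Gamma(27, 45/4)
obs 10: x=2 → posterior Gamma(29, 49/4)
obs 11: x=4 → posterior Gamma(33, 53/4)
obs 12: x=6 → posterior Gamma(39, 57/4)
obs 13: x=1 → posterior Gamma(40, 61/4)

38049176183439227186475941539169734642038805638917879129049387410303971884544/180428164604044374461417684910435201329134035722063345019705593585968017578125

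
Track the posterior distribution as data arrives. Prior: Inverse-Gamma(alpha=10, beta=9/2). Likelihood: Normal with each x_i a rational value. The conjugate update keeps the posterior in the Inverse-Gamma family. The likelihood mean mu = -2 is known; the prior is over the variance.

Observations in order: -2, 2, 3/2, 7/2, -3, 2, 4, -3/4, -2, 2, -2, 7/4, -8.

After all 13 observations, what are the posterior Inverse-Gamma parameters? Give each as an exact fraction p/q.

alpha=33/2, beta=1505/16

obs 1: x=-2 → posterior Inverse-Gamma(21/2, 9/2)
obs 2: x=2 → posterior Inverse-Gamma(11, 25/2)
obs 3: x=3/2 → posterior Inverse-Gamma(23/2, 149/8)
obs 4: x=7/2 → posterior Inverse-Gamma(12, 135/4)
obs 5: x=-3 → posterior Inverse-Gamma(25/2, 137/4)
obs 6: x=2 → posterior Inverse-Gamma(13, 169/4)
obs 7: x=4 → posterior Inverse-Gamma(27/2, 241/4)
obs 8: x=-3/4 → posterior Inverse-Gamma(14, 1953/32)
obs 9: x=-2 → posterior Inverse-Gamma(29/2, 1953/32)
obs 10: x=2 → posterior Inverse-Gamma(15, 2209/32)
obs 11: x=-2 → posterior Inverse-Gamma(31/2, 2209/32)
obs 12: x=7/4 → posterior Inverse-Gamma(16, 1217/16)
obs 13: x=-8 → posterior Inverse-Gamma(33/2, 1505/16)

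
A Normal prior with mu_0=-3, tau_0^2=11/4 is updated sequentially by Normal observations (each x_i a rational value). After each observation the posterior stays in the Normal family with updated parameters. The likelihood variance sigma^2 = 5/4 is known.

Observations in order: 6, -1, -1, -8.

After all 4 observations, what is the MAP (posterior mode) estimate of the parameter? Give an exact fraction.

obs 1: x=6 → posterior Normal(51/16, 55/64)
obs 2: x=-1 → posterior Normal(40/27, 55/108)
obs 3: x=-1 → posterior Normal(29/38, 55/152)
obs 4: x=-8 → posterior Normal(-59/49, 55/196)

-59/49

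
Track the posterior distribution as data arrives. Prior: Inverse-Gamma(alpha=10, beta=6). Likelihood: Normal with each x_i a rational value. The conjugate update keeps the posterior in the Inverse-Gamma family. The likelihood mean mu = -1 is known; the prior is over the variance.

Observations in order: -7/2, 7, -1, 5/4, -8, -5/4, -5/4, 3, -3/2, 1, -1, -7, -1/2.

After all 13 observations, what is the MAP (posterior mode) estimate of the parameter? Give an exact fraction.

441/80

obs 1: x=-7/2 → posterior Inverse-Gamma(21/2, 73/8)
obs 2: x=7 → posterior Inverse-Gamma(11, 329/8)
obs 3: x=-1 → posterior Inverse-Gamma(23/2, 329/8)
obs 4: x=5/4 → posterior Inverse-Gamma(12, 1397/32)
obs 5: x=-8 → posterior Inverse-Gamma(25/2, 2181/32)
obs 6: x=-5/4 → posterior Inverse-Gamma(13, 1091/16)
obs 7: x=-5/4 → posterior Inverse-Gamma(27/2, 2183/32)
obs 8: x=3 → posterior Inverse-Gamma(14, 2439/32)
obs 9: x=-3/2 → posterior Inverse-Gamma(29/2, 2443/32)
obs 10: x=1 → posterior Inverse-Gamma(15, 2507/32)
obs 11: x=-1 → posterior Inverse-Gamma(31/2, 2507/32)
obs 12: x=-7 → posterior Inverse-Gamma(16, 3083/32)
obs 13: x=-1/2 → posterior Inverse-Gamma(33/2, 3087/32)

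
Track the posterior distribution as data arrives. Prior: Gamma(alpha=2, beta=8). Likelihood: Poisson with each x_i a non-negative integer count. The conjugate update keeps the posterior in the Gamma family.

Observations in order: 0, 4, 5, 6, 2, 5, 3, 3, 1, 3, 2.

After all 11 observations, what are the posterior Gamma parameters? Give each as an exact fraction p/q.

alpha=36, beta=19

obs 1: x=0 → posterior Gamma(2, 9)
obs 2: x=4 → posterior Gamma(6, 10)
obs 3: x=5 → posterior Gamma(11, 11)
obs 4: x=6 → posterior Gamma(17, 12)
obs 5: x=2 → posterior Gamma(19, 13)
obs 6: x=5 → posterior Gamma(24, 14)
obs 7: x=3 → posterior Gamma(27, 15)
obs 8: x=3 → posterior Gamma(30, 16)
obs 9: x=1 → posterior Gamma(31, 17)
obs 10: x=3 → posterior Gamma(34, 18)
obs 11: x=2 → posterior Gamma(36, 19)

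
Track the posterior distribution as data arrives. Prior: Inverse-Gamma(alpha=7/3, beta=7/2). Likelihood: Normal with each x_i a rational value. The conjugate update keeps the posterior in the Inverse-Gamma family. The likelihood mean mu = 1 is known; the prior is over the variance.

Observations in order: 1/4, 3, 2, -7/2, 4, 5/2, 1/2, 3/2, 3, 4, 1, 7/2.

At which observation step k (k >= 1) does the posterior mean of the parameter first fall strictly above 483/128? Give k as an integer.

k = 4

obs 1: x=1/4 → posterior Inverse-Gamma(17/6, 121/32)
obs 2: x=3 → posterior Inverse-Gamma(10/3, 185/32)
obs 3: x=2 → posterior Inverse-Gamma(23/6, 201/32)
obs 4: x=-7/2 → posterior Inverse-Gamma(13/3, 525/32)
obs 5: x=4 → posterior Inverse-Gamma(29/6, 669/32)
obs 6: x=5/2 → posterior Inverse-Gamma(16/3, 705/32)
obs 7: x=1/2 → posterior Inverse-Gamma(35/6, 709/32)
obs 8: x=3/2 → posterior Inverse-Gamma(19/3, 713/32)
obs 9: x=3 → posterior Inverse-Gamma(41/6, 777/32)
obs 10: x=4 → posterior Inverse-Gamma(22/3, 921/32)
obs 11: x=1 → posterior Inverse-Gamma(47/6, 921/32)
obs 12: x=7/2 → posterior Inverse-Gamma(25/3, 1021/32)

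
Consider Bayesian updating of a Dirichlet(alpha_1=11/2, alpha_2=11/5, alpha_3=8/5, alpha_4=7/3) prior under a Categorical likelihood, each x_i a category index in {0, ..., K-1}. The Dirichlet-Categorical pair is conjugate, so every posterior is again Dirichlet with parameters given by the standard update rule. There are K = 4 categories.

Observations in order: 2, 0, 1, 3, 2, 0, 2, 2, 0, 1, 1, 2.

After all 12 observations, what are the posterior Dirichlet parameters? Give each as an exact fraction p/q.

alpha_1=17/2, alpha_2=26/5, alpha_3=33/5, alpha_4=10/3

obs 1: x=2 → posterior Dirichlet(11/2, 11/5, 13/5, 7/3)
obs 2: x=0 → posterior Dirichlet(13/2, 11/5, 13/5, 7/3)
obs 3: x=1 → posterior Dirichlet(13/2, 16/5, 13/5, 7/3)
obs 4: x=3 → posterior Dirichlet(13/2, 16/5, 13/5, 10/3)
obs 5: x=2 → posterior Dirichlet(13/2, 16/5, 18/5, 10/3)
obs 6: x=0 → posterior Dirichlet(15/2, 16/5, 18/5, 10/3)
obs 7: x=2 → posterior Dirichlet(15/2, 16/5, 23/5, 10/3)
obs 8: x=2 → posterior Dirichlet(15/2, 16/5, 28/5, 10/3)
obs 9: x=0 → posterior Dirichlet(17/2, 16/5, 28/5, 10/3)
obs 10: x=1 → posterior Dirichlet(17/2, 21/5, 28/5, 10/3)
obs 11: x=1 → posterior Dirichlet(17/2, 26/5, 28/5, 10/3)
obs 12: x=2 → posterior Dirichlet(17/2, 26/5, 33/5, 10/3)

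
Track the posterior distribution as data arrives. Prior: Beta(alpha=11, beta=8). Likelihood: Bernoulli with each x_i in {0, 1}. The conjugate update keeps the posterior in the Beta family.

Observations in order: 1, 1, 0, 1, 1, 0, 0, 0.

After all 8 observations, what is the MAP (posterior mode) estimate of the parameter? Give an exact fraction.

14/25

obs 1: x=1 → posterior Beta(12, 8)
obs 2: x=1 → posterior Beta(13, 8)
obs 3: x=0 → posterior Beta(13, 9)
obs 4: x=1 → posterior Beta(14, 9)
obs 5: x=1 → posterior Beta(15, 9)
obs 6: x=0 → posterior Beta(15, 10)
obs 7: x=0 → posterior Beta(15, 11)
obs 8: x=0 → posterior Beta(15, 12)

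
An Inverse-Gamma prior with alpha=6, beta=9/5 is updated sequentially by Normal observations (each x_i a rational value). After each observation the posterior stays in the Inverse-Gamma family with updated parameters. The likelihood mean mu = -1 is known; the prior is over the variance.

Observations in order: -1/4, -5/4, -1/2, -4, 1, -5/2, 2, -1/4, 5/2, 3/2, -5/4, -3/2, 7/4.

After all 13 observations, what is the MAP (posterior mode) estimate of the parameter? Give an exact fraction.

obs 1: x=-1/4 → posterior Inverse-Gamma(13/2, 333/160)
obs 2: x=-5/4 → posterior Inverse-Gamma(7, 169/80)
obs 3: x=-1/2 → posterior Inverse-Gamma(15/2, 179/80)
obs 4: x=-4 → posterior Inverse-Gamma(8, 539/80)
obs 5: x=1 → posterior Inverse-Gamma(17/2, 699/80)
obs 6: x=-5/2 → posterior Inverse-Gamma(9, 789/80)
obs 7: x=2 → posterior Inverse-Gamma(19/2, 1149/80)
obs 8: x=-1/4 → posterior Inverse-Gamma(10, 2343/160)
obs 9: x=5/2 → posterior Inverse-Gamma(21/2, 3323/160)
obs 10: x=3/2 → posterior Inverse-Gamma(11, 3823/160)
obs 11: x=-5/4 → posterior Inverse-Gamma(23/2, 957/40)
obs 12: x=-3/2 → posterior Inverse-Gamma(12, 481/20)
obs 13: x=7/4 → posterior Inverse-Gamma(25/2, 4453/160)

4453/2160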